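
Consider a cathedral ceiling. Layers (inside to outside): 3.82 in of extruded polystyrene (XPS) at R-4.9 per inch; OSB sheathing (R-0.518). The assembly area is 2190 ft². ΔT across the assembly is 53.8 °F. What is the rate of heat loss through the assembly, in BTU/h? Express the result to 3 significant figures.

3.82 × 4.9 = 18.72
R_total = 18.72 + 0.518 = 19.24 ft²·°F·h/BTU
Q = A·ΔT/R = 2190 × 53.8 / 19.24 = 6125 BTU/h

6130 BTU/h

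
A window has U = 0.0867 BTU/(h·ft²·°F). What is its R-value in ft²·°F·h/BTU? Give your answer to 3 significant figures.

11.5 ft²·°F·h/BTU

R = 1/U = 1/0.0867 = 11.53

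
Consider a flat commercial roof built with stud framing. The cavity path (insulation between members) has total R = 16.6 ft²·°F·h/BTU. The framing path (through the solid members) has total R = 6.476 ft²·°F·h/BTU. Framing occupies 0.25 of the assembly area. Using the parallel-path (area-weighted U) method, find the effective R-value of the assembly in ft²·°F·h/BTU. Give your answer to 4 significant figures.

11.94 ft²·°F·h/BTU

U_eff = 0.75/16.6 + 0.25/6.476 = 0.045181 + 0.038604 = 0.083785
R_eff = 1/U_eff = 11.935 ft²·°F·h/BTU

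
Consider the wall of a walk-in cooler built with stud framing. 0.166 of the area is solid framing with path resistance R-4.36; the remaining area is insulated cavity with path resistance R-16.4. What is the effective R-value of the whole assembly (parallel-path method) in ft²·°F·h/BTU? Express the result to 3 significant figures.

11.2 ft²·°F·h/BTU

U_eff = 0.834/16.4 + 0.166/4.36 = 0.05085 + 0.03807 = 0.08893
R_eff = 1/U_eff = 11.25 ft²·°F·h/BTU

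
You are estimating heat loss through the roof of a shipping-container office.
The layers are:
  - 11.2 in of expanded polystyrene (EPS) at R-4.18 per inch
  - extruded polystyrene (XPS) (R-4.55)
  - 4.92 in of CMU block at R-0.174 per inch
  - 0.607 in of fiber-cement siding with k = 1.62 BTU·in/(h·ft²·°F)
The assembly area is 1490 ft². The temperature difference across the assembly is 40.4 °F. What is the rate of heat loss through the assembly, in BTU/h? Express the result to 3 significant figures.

11.2 × 4.18 = 46.82
4.92 × 0.174 = 0.8561
0.607/1.62 = 0.3747
R_total = 46.82 + 4.55 + 0.8561 + 0.3747 = 52.6 ft²·°F·h/BTU
Q = A·ΔT/R = 1490 × 40.4 / 52.6 = 1144 BTU/h

1140 BTU/h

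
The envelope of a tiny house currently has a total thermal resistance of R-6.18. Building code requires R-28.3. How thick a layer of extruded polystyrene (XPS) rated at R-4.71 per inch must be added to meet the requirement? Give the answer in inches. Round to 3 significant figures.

ΔR = 28.3 − 6.18 = 22.12 ft²·°F·h/BTU
L = ΔR / (R/in) = 22.12/4.71 = 4.696 in

4.70 in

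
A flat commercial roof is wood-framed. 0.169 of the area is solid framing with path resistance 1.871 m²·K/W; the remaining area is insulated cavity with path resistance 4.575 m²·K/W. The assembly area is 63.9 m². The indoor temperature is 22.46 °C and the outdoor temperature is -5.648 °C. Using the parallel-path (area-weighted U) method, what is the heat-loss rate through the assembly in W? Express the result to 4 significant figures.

U_eff = 0.831/4.575 + 0.169/1.871 = 0.18164 + 0.090326 = 0.27197
R_eff = 1/U_eff = 3.6769 m²·K/W
Q = 63.9 × (22.46 − (-5.648)) / 3.6769 = 488.48 W

488.5 W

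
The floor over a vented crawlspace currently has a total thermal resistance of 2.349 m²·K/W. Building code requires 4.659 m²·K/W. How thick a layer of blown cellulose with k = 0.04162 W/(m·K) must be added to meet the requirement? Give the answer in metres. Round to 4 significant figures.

0.09614 m

ΔR = 4.659 − 2.349 = 2.31 m²·K/W
L = ΔR × k = 2.31 × 0.04162 = 0.096142 m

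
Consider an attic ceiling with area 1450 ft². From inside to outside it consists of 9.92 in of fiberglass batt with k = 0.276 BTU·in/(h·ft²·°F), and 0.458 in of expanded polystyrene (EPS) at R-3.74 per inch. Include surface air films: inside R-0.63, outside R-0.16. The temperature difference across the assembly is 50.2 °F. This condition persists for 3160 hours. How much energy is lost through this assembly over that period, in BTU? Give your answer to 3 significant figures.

9.92/0.276 = 35.94
0.458 × 3.74 = 1.713
R_total = 0.63 + 35.94 + 1.713 + 0.16 = 38.44 ft²·°F·h/BTU
Q = 1450 × 50.2 / 38.44 = 1893 BTU/h
E = 1893 × 3160 = 5983000 BTU

5980000 BTU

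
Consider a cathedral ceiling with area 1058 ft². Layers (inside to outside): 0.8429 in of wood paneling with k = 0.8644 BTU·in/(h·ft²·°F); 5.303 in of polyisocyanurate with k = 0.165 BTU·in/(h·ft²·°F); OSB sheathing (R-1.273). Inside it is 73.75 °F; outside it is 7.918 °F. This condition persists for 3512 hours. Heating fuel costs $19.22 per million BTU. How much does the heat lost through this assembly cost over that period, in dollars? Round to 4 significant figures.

0.8429/0.8644 = 0.97513
5.303/0.165 = 32.139
R_total = 0.97513 + 32.139 + 1.273 = 34.388 ft²·°F·h/BTU
Q = 1058 × (73.75 − 7.918) / 34.388 = 2025.5 BTU/h
E = 2025.5 × 3512 = 7113400 BTU
Cost = 7113400/10⁶ × 19.22 = $136.72

136.7 dollars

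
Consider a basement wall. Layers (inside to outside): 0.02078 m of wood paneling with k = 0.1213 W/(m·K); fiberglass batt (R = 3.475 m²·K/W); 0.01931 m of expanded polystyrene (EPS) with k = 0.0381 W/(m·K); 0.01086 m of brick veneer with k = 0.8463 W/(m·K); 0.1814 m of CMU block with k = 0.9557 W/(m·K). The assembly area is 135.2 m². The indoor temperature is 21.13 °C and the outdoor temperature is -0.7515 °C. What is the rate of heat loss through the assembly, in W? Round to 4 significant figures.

679.2 W

0.02078/0.1213 = 0.17131
0.01931/0.0381 = 0.50682
0.01086/0.8463 = 0.012832
0.1814/0.9557 = 0.18981
R_total = 0.17131 + 3.475 + 0.50682 + 0.012832 + 0.18981 = 4.3558 m²·K/W
Q = A·ΔT/R = 135.2 × (21.13 − (-0.7515)) / 4.3558 = 679.19 W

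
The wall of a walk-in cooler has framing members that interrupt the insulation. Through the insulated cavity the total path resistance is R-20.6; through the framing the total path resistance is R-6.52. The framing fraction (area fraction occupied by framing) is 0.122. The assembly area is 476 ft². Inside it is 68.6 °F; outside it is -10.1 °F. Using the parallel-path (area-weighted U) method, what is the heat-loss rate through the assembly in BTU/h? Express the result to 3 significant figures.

2300 BTU/h

U_eff = 0.878/20.6 + 0.122/6.52 = 0.04262 + 0.01871 = 0.06133
R_eff = 1/U_eff = 16.3 ft²·°F·h/BTU
Q = 476 × (68.6 − (-10.1)) / 16.3 = 2298 BTU/h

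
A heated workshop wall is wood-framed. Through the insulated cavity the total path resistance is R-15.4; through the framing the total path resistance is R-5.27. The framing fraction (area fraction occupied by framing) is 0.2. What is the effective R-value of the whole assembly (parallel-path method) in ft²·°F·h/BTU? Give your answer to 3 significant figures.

U_eff = 0.8/15.4 + 0.2/5.27 = 0.05195 + 0.03795 = 0.0899
R_eff = 1/U_eff = 11.12 ft²·°F·h/BTU

11.1 ft²·°F·h/BTU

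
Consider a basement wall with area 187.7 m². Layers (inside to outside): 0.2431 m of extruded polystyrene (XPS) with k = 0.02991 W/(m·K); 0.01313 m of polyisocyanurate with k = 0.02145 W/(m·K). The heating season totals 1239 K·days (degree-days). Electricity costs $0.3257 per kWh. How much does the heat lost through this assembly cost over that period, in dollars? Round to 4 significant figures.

0.2431/0.02991 = 8.1277
0.01313/0.02145 = 0.61212
R_total = 8.1277 + 0.61212 = 8.7398 m²·K/W
E = A × HDD × 24 / R / 1000 = 187.7 × 1239 × 24 / 8.7398 / 1000 = 638.62 kWh
Cost = 638.62 × 0.3257 = $208

208.0 dollars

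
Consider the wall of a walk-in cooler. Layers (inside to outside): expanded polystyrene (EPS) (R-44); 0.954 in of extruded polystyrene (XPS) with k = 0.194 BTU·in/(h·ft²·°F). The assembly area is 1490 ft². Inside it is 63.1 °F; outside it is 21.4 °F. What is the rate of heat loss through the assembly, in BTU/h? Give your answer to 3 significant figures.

0.954/0.194 = 4.918
R_total = 44 + 4.918 = 48.92 ft²·°F·h/BTU
Q = A·ΔT/R = 1490 × (63.1 − 21.4) / 48.92 = 1270 BTU/h

1270 BTU/h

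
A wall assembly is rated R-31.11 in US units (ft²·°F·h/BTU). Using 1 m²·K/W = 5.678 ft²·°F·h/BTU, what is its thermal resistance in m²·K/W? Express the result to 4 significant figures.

5.479 m²·K/W

R_SI = 31.11/5.678 = 5.479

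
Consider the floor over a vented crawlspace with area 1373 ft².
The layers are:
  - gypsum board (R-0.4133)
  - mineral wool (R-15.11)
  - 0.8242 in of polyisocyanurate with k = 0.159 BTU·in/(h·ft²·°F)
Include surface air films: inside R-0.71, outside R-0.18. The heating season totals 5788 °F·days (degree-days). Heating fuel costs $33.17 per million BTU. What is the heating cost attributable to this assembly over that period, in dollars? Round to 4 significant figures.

0.8242/0.159 = 5.1836
R_total = 0.71 + 0.4133 + 15.11 + 5.1836 + 0.18 = 21.597 ft²·°F·h/BTU
E = A × HDD × 24 / R = 1373 × 5788 × 24 / 21.597 = 8831200 BTU
Cost = 8831200/10⁶ × 33.17 = $292.93

292.9 dollars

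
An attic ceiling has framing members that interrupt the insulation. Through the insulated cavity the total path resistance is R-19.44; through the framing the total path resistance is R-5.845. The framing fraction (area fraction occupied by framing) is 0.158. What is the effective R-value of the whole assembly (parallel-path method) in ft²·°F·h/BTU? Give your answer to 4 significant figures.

14.22 ft²·°F·h/BTU

U_eff = 0.842/19.44 + 0.158/5.845 = 0.043313 + 0.027032 = 0.070344
R_eff = 1/U_eff = 14.216 ft²·°F·h/BTU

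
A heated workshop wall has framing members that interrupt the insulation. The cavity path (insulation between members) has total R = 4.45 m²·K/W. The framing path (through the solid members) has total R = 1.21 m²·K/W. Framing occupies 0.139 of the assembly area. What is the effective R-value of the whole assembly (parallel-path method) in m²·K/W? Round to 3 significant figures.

3.24 m²·K/W

U_eff = 0.861/4.45 + 0.139/1.21 = 0.1935 + 0.1149 = 0.3084
R_eff = 1/U_eff = 3.243 m²·K/W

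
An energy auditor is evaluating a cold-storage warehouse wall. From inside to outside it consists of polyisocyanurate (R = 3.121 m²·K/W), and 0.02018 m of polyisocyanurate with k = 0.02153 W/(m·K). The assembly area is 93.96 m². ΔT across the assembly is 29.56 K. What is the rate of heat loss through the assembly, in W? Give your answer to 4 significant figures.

0.02018/0.02153 = 0.9373
R_total = 3.121 + 0.9373 = 4.0583 m²·K/W
Q = A·ΔT/R = 93.96 × 29.56 / 4.0583 = 684.39 W

684.4 W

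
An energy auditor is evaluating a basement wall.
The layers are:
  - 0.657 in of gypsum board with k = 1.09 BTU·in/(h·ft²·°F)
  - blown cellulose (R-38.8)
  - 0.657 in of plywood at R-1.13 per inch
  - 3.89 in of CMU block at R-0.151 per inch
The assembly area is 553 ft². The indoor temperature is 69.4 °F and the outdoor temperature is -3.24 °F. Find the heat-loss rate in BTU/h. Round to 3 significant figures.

0.657/1.09 = 0.6028
0.657 × 1.13 = 0.7424
3.89 × 0.151 = 0.5874
R_total = 0.6028 + 38.8 + 0.7424 + 0.5874 = 40.73 ft²·°F·h/BTU
Q = A·ΔT/R = 553 × (69.4 − (-3.24)) / 40.73 = 986.2 BTU/h

986 BTU/h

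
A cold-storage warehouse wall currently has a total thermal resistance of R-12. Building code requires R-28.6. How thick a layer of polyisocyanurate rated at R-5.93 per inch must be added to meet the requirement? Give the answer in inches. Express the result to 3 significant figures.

ΔR = 28.6 − 12 = 16.6 ft²·°F·h/BTU
L = ΔR / (R/in) = 16.6/5.93 = 2.799 in

2.80 in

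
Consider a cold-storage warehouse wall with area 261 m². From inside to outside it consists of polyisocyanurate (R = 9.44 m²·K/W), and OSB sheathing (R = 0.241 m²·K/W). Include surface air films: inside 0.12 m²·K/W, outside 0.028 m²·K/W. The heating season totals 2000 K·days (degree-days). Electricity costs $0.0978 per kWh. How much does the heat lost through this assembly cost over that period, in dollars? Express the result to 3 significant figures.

R_total = 0.12 + 9.44 + 0.241 + 0.028 = 9.829 m²·K/W
E = A × HDD × 24 / R / 1000 = 261 × 2000 × 24 / 9.829 / 1000 = 1275 kWh
Cost = 1275 × 0.0978 = $124.7

125 dollars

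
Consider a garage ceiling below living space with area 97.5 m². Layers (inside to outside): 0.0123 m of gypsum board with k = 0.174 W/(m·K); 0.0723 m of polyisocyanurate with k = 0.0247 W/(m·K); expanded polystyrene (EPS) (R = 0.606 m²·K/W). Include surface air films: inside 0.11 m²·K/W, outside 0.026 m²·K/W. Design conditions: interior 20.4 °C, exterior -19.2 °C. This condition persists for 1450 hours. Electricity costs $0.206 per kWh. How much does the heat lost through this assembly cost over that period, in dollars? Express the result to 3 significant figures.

308 dollars

0.0123/0.174 = 0.07069
0.0723/0.0247 = 2.927
R_total = 0.11 + 0.07069 + 2.927 + 0.606 + 0.026 = 3.74 m²·K/W
Q = 97.5 × (20.4 − (-19.2)) / 3.74 = 1032 W
E = 1032 W × 1450 h / 1000 = 1497 kWh
Cost = 1497 × 0.206 = $308.4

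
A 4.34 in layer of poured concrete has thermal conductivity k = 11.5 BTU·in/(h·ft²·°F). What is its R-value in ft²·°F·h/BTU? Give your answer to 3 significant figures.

0.377 ft²·°F·h/BTU

R = L/k = 4.34/11.5 = 0.3774 ft²·°F·h/BTU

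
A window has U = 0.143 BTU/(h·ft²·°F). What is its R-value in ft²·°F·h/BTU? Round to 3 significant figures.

R = 1/U = 1/0.143 = 6.993

6.99 ft²·°F·h/BTU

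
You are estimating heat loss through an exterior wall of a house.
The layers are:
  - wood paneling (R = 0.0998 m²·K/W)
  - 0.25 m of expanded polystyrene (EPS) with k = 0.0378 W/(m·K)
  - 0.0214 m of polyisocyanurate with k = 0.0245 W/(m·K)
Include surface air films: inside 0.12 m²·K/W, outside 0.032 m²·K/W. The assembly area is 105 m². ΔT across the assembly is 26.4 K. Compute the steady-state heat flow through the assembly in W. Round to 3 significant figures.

0.25/0.0378 = 6.614
0.0214/0.0245 = 0.8735
R_total = 0.12 + 0.0998 + 6.614 + 0.8735 + 0.032 = 7.739 m²·K/W
Q = A·ΔT/R = 105 × 26.4 / 7.739 = 358.2 W

358 W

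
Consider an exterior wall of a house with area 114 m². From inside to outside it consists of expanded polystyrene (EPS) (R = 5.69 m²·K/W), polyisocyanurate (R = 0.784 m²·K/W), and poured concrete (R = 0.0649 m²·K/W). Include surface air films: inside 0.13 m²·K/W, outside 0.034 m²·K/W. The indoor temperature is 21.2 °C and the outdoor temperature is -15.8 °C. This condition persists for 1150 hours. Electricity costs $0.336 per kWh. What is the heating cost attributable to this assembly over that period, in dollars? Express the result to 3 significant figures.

243 dollars

R_total = 0.13 + 5.69 + 0.784 + 0.0649 + 0.034 = 6.703 m²·K/W
Q = 114 × (21.2 − (-15.8)) / 6.703 = 629.3 W
E = 629.3 W × 1150 h / 1000 = 723.7 kWh
Cost = 723.7 × 0.336 = $243.2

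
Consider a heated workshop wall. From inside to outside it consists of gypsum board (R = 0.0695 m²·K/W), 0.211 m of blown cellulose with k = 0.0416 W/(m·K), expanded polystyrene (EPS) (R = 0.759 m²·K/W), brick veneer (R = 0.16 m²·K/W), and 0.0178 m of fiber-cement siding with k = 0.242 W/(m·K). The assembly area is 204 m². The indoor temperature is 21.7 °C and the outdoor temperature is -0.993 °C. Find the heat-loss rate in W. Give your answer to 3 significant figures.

755 W

0.211/0.0416 = 5.072
0.0178/0.242 = 0.07355
R_total = 0.0695 + 5.072 + 0.759 + 0.16 + 0.07355 = 6.134 m²·K/W
Q = A·ΔT/R = 204 × (21.7 − (-0.993)) / 6.134 = 754.7 W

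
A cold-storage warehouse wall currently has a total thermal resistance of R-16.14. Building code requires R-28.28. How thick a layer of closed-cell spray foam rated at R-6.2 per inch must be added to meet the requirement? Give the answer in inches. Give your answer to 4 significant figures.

ΔR = 28.28 − 16.14 = 12.14 ft²·°F·h/BTU
L = ΔR / (R/in) = 12.14/6.2 = 1.9581 in

1.958 in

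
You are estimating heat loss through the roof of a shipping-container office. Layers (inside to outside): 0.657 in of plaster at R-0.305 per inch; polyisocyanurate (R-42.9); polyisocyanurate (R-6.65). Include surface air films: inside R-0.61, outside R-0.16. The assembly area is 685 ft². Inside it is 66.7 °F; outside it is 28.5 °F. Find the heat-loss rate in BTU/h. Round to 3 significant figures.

518 BTU/h

0.657 × 0.305 = 0.2004
R_total = 0.61 + 0.2004 + 42.9 + 6.65 + 0.16 = 50.52 ft²·°F·h/BTU
Q = A·ΔT/R = 685 × (66.7 − 28.5) / 50.52 = 517.9 BTU/h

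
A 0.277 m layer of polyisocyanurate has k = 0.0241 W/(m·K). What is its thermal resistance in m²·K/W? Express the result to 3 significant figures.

R = L/k = 0.277/0.0241 = 11.49 m²·K/W

11.5 m²·K/W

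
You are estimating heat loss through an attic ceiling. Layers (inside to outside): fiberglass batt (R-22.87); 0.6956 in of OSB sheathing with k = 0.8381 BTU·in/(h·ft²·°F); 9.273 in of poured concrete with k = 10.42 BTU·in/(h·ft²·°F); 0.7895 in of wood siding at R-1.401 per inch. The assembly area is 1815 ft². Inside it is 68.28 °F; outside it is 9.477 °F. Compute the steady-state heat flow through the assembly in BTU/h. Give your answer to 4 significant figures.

0.6956/0.8381 = 0.82997
9.273/10.42 = 0.88992
0.7895 × 1.401 = 1.1061
R_total = 22.87 + 0.82997 + 0.88992 + 1.1061 = 25.696 ft²·°F·h/BTU
Q = A·ΔT/R = 1815 × (68.28 − 9.477) / 25.696 = 4153.5 BTU/h

4153 BTU/h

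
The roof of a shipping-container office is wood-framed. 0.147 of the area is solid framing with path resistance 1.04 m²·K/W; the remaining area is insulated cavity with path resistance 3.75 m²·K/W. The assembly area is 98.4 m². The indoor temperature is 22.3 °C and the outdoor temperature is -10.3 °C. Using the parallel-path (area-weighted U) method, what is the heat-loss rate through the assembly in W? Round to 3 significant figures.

1180 W

U_eff = 0.853/3.75 + 0.147/1.04 = 0.2275 + 0.1413 = 0.3688
R_eff = 1/U_eff = 2.711 m²·K/W
Q = 98.4 × (22.3 − (-10.3)) / 2.711 = 1183 W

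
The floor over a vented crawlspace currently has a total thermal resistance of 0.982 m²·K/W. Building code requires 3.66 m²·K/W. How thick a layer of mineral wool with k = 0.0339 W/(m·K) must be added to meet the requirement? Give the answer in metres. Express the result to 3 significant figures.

ΔR = 3.66 − 0.982 = 2.678 m²·K/W
L = ΔR × k = 2.678 × 0.0339 = 0.09078 m

0.0908 m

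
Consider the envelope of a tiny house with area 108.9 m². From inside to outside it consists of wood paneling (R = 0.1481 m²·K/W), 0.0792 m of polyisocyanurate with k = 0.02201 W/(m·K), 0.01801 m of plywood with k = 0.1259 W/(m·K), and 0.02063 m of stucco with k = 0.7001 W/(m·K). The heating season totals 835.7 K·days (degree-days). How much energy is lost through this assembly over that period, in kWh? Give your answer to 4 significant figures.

0.0792/0.02201 = 3.5984
0.01801/0.1259 = 0.14305
0.02063/0.7001 = 0.029467
R_total = 0.1481 + 3.5984 + 0.14305 + 0.029467 = 3.919 m²·K/W
E = A × HDD × 24 / R / 1000 = 108.9 × 835.7 × 24 / 3.919 / 1000 = 557.33 kWh

557.3 kWh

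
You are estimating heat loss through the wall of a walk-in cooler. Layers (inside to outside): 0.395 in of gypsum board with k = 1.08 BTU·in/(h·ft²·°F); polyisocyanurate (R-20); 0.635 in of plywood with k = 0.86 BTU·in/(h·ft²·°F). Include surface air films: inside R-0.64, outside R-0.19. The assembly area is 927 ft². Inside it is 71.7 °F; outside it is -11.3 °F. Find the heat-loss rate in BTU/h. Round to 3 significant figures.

0.395/1.08 = 0.3657
0.635/0.86 = 0.7384
R_total = 0.64 + 0.3657 + 20 + 0.7384 + 0.19 = 21.93 ft²·°F·h/BTU
Q = A·ΔT/R = 927 × (71.7 − (-11.3)) / 21.93 = 3508 BTU/h

3510 BTU/h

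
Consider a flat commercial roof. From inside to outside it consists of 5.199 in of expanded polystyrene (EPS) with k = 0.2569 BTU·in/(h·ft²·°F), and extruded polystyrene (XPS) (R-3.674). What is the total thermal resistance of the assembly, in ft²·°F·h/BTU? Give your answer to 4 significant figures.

23.91 ft²·°F·h/BTU

5.199/0.2569 = 20.237
R_total = 20.237 + 3.674 = 23.911 ft²·°F·h/BTU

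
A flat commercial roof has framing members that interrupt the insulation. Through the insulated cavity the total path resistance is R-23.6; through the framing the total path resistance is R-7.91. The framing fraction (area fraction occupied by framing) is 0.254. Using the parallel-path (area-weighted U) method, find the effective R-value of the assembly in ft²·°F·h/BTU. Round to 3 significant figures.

U_eff = 0.746/23.6 + 0.254/7.91 = 0.03161 + 0.03211 = 0.06372
R_eff = 1/U_eff = 15.69 ft²·°F·h/BTU

15.7 ft²·°F·h/BTU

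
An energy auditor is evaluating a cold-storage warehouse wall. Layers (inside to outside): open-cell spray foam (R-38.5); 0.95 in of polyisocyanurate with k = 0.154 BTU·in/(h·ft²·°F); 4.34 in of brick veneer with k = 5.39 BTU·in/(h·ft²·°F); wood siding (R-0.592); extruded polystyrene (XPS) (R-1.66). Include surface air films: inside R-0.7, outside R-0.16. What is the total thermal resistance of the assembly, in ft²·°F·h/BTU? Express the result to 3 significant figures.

0.95/0.154 = 6.169
4.34/5.39 = 0.8052
R_total = 0.7 + 38.5 + 6.169 + 0.8052 + 0.592 + 1.66 + 0.16 = 48.59 ft²·°F·h/BTU

48.6 ft²·°F·h/BTU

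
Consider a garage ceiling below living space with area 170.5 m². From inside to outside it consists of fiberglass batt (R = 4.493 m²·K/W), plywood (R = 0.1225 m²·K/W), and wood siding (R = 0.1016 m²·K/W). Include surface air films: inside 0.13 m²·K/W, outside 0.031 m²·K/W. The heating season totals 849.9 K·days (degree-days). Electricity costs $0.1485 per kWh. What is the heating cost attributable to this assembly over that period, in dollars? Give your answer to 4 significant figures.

105.9 dollars

R_total = 0.13 + 4.493 + 0.1225 + 0.1016 + 0.031 = 4.8781 m²·K/W
E = A × HDD × 24 / R / 1000 = 170.5 × 849.9 × 24 / 4.8781 / 1000 = 712.94 kWh
Cost = 712.94 × 0.1485 = $105.87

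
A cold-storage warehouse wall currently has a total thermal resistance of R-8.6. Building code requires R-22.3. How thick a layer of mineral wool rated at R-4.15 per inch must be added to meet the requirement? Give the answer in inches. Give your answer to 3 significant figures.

3.30 in

ΔR = 22.3 − 8.6 = 13.7 ft²·°F·h/BTU
L = ΔR / (R/in) = 13.7/4.15 = 3.301 in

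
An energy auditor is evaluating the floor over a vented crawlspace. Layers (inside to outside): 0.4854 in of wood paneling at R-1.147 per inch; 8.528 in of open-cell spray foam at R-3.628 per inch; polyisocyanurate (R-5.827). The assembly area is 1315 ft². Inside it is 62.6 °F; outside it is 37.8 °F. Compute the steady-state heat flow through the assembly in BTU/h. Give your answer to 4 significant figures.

0.4854 × 1.147 = 0.55675
8.528 × 3.628 = 30.94
R_total = 0.55675 + 30.94 + 5.827 = 37.323 ft²·°F·h/BTU
Q = A·ΔT/R = 1315 × (62.6 − 37.8) / 37.323 = 873.77 BTU/h

873.8 BTU/h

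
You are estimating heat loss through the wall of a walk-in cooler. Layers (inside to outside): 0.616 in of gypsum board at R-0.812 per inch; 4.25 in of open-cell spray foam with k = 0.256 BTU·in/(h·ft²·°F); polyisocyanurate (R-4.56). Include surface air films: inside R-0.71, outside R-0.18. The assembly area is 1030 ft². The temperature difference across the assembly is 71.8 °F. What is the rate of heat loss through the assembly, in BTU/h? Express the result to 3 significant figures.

0.616 × 0.812 = 0.5002
4.25/0.256 = 16.6
R_total = 0.71 + 0.5002 + 16.6 + 4.56 + 0.18 = 22.55 ft²·°F·h/BTU
Q = A·ΔT/R = 1030 × 71.8 / 22.55 = 3279 BTU/h

3280 BTU/h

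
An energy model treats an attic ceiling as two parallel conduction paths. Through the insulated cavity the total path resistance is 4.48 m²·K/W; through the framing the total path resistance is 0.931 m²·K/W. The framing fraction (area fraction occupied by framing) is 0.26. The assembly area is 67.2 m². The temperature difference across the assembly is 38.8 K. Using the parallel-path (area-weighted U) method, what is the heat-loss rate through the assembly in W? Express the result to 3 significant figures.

1160 W

U_eff = 0.74/4.48 + 0.26/0.931 = 0.1652 + 0.2793 = 0.4444
R_eff = 1/U_eff = 2.25 m²·K/W
Q = 67.2 × 38.8 / 2.25 = 1159 W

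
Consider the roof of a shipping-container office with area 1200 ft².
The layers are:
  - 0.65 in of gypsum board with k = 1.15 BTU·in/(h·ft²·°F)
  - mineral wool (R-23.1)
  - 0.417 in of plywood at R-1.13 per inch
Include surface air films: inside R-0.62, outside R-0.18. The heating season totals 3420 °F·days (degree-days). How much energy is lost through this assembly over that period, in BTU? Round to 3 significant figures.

3950000 BTU

0.65/1.15 = 0.5652
0.417 × 1.13 = 0.4712
R_total = 0.62 + 0.5652 + 23.1 + 0.4712 + 0.18 = 24.94 ft²·°F·h/BTU
E = A × HDD × 24 / R = 1200 × 3420 × 24 / 24.94 = 3950000 BTU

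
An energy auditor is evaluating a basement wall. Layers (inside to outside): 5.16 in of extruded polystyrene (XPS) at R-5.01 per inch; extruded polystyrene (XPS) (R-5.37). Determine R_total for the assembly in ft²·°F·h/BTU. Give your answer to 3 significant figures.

5.16 × 5.01 = 25.85
R_total = 25.85 + 5.37 = 31.22 ft²·°F·h/BTU

31.2 ft²·°F·h/BTU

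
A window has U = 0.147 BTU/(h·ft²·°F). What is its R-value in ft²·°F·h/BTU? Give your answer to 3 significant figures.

6.80 ft²·°F·h/BTU

R = 1/U = 1/0.147 = 6.803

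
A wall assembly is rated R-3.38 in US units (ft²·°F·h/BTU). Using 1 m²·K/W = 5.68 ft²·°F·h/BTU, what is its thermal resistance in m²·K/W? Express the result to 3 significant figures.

R_SI = 3.38/5.68 = 0.5951

0.595 m²·K/W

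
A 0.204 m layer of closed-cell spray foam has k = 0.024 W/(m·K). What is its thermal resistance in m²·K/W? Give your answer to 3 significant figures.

R = L/k = 0.204/0.024 = 8.5 m²·K/W

8.50 m²·K/W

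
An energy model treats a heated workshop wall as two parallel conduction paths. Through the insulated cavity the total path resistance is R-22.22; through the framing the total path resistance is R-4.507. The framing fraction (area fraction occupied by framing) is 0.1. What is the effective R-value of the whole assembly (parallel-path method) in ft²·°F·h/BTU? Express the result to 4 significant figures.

U_eff = 0.9/22.22 + 0.1/4.507 = 0.040504 + 0.022188 = 0.062692
R_eff = 1/U_eff = 15.951 ft²·°F·h/BTU

15.95 ft²·°F·h/BTU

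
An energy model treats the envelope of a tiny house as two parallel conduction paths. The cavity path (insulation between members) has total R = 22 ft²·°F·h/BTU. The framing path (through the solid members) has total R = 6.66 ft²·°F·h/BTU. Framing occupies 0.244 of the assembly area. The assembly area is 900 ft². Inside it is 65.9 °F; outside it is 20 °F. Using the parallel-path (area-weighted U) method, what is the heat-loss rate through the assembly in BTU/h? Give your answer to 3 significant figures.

U_eff = 0.756/22 + 0.244/6.66 = 0.03436 + 0.03664 = 0.071
R_eff = 1/U_eff = 14.08 ft²·°F·h/BTU
Q = 900 × (65.9 − 20) / 14.08 = 2933 BTU/h

2930 BTU/h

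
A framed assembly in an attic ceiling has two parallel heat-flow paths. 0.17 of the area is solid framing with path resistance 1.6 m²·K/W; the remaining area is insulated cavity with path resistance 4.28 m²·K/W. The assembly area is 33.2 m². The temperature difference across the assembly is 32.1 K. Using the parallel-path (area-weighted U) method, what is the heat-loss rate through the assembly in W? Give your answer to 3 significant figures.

U_eff = 0.83/4.28 + 0.17/1.6 = 0.1939 + 0.1062 = 0.3002
R_eff = 1/U_eff = 3.331 m²·K/W
Q = 33.2 × 32.1 / 3.331 = 319.9 W

320 W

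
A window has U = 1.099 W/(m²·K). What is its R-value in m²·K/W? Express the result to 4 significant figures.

R = 1/U = 1/1.099 = 0.90992

0.9099 m²·K/W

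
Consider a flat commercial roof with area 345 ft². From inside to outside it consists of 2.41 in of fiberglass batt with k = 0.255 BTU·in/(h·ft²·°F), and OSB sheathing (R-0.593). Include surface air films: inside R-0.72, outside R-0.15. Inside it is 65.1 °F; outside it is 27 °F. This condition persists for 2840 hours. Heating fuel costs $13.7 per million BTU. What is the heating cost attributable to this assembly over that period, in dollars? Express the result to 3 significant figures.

2.41/0.255 = 9.451
R_total = 0.72 + 9.451 + 0.593 + 0.15 = 10.91 ft²·°F·h/BTU
Q = 345 × (65.1 − 27) / 10.91 = 1204 BTU/h
E = 1204 × 2840 = 3420000 BTU
Cost = 3420000/10⁶ × 13.7 = $46.86

46.9 dollars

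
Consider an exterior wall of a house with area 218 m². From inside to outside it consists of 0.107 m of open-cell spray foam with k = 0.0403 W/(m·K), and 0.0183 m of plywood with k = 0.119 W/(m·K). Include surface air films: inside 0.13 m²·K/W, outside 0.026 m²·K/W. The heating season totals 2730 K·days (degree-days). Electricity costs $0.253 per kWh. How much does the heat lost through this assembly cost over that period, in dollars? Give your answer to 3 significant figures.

0.107/0.0403 = 2.655
0.0183/0.119 = 0.1538
R_total = 0.13 + 2.655 + 0.1538 + 0.026 = 2.965 m²·K/W
E = A × HDD × 24 / R / 1000 = 218 × 2730 × 24 / 2.965 / 1000 = 4818 kWh
Cost = 4818 × 0.253 = $1219

1220 dollars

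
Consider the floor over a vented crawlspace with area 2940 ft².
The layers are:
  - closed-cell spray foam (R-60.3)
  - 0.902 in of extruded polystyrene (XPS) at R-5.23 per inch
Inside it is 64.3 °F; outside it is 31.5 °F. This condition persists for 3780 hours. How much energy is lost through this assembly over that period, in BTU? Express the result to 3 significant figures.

0.902 × 5.23 = 4.717
R_total = 60.3 + 4.717 = 65.02 ft²·°F·h/BTU
Q = 2940 × (64.3 − 31.5) / 65.02 = 1483 BTU/h
E = 1483 × 3780 = 5606000 BTU

5610000 BTU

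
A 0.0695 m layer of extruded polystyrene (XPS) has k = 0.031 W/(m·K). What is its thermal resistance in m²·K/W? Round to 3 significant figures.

R = L/k = 0.0695/0.031 = 2.242 m²·K/W

2.24 m²·K/W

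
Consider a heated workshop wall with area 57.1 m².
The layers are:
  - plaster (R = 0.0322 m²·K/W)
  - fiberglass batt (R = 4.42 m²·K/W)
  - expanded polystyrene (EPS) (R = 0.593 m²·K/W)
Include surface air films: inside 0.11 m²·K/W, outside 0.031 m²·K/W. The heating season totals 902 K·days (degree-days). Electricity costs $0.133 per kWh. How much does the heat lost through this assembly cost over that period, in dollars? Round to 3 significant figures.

R_total = 0.11 + 0.0322 + 4.42 + 0.593 + 0.031 = 5.186 m²·K/W
E = A × HDD × 24 / R / 1000 = 57.1 × 902 × 24 / 5.186 / 1000 = 238.3 kWh
Cost = 238.3 × 0.133 = $31.7

31.7 dollars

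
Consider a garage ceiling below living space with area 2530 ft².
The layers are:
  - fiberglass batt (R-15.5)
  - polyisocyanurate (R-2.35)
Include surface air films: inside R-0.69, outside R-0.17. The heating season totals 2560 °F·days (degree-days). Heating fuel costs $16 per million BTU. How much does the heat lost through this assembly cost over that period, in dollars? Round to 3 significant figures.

R_total = 0.69 + 15.5 + 2.35 + 0.17 = 18.71 ft²·°F·h/BTU
E = A × HDD × 24 / R = 2530 × 2560 × 24 / 18.71 = 8308000 BTU
Cost = 8308000/10⁶ × 16 = $132.9

133 dollars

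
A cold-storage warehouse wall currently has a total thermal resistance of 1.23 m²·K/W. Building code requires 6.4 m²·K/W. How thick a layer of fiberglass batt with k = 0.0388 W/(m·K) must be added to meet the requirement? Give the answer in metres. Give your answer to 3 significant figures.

ΔR = 6.4 − 1.23 = 5.17 m²·K/W
L = ΔR × k = 5.17 × 0.0388 = 0.2006 m

0.201 m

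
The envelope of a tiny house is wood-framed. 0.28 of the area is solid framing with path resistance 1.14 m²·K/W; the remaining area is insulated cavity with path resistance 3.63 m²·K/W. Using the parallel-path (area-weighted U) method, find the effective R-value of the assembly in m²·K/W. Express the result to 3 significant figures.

2.25 m²·K/W

U_eff = 0.72/3.63 + 0.28/1.14 = 0.1983 + 0.2456 = 0.444
R_eff = 1/U_eff = 2.252 m²·K/W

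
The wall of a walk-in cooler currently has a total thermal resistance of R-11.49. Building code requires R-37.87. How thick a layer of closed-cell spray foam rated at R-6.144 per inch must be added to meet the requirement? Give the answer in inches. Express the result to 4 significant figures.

ΔR = 37.87 − 11.49 = 26.38 ft²·°F·h/BTU
L = ΔR / (R/in) = 26.38/6.144 = 4.2936 in

4.294 in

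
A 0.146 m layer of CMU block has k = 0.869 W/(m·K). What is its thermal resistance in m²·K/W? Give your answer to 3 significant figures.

R = L/k = 0.146/0.869 = 0.168 m²·K/W

0.168 m²·K/W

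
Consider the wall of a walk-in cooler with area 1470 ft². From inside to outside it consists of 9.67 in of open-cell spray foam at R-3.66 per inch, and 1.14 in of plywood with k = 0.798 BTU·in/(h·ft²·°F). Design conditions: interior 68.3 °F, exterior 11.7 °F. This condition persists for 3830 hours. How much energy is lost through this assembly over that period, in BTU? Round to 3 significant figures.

8650000 BTU

9.67 × 3.66 = 35.39
1.14/0.798 = 1.429
R_total = 35.39 + 1.429 = 36.82 ft²·°F·h/BTU
Q = 1470 × (68.3 − 11.7) / 36.82 = 2260 BTU/h
E = 2260 × 3830 = 8654000 BTU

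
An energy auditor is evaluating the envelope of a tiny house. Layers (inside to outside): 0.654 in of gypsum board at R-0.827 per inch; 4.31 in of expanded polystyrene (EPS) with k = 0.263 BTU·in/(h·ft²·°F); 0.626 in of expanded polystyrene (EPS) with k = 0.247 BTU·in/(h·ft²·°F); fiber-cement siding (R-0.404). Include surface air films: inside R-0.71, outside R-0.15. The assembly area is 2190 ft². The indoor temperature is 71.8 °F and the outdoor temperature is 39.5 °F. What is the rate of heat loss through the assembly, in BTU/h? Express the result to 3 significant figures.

0.654 × 0.827 = 0.5409
4.31/0.263 = 16.39
0.626/0.247 = 2.534
R_total = 0.71 + 0.5409 + 16.39 + 2.534 + 0.404 + 0.15 = 20.73 ft²·°F·h/BTU
Q = A·ΔT/R = 2190 × (71.8 − 39.5) / 20.73 = 3413 BTU/h

3410 BTU/h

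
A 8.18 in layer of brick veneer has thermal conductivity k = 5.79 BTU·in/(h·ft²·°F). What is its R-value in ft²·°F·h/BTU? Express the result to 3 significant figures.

R = L/k = 8.18/5.79 = 1.413 ft²·°F·h/BTU

1.41 ft²·°F·h/BTU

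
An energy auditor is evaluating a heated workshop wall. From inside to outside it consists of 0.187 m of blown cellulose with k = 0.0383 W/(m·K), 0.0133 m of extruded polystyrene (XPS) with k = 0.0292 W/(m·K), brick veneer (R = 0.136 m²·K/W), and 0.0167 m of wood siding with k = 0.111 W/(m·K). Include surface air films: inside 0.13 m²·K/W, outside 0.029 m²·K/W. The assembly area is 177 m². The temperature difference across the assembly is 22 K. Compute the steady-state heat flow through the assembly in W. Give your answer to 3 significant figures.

0.187/0.0383 = 4.883
0.0133/0.0292 = 0.4555
0.0167/0.111 = 0.1505
R_total = 0.13 + 4.883 + 0.4555 + 0.136 + 0.1505 + 0.029 = 5.783 m²·K/W
Q = A·ΔT/R = 177 × 22 / 5.783 = 673.3 W

673 W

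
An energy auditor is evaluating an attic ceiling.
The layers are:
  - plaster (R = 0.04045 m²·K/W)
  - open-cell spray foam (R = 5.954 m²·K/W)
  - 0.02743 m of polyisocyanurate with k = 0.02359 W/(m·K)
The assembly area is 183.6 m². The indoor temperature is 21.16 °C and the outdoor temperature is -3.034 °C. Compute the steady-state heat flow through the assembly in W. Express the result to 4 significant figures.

620.6 W

0.02743/0.02359 = 1.1628
R_total = 0.04045 + 5.954 + 1.1628 = 7.1572 m²·K/W
Q = A·ΔT/R = 183.6 × (21.16 − (-3.034)) / 7.1572 = 620.63 W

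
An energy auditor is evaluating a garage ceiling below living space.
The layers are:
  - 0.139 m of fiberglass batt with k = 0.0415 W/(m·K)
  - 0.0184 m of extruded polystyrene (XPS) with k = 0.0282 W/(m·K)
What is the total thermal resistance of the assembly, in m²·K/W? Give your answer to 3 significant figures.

4.00 m²·K/W

0.139/0.0415 = 3.349
0.0184/0.0282 = 0.6525
R_total = 3.349 + 0.6525 = 4.002 m²·K/W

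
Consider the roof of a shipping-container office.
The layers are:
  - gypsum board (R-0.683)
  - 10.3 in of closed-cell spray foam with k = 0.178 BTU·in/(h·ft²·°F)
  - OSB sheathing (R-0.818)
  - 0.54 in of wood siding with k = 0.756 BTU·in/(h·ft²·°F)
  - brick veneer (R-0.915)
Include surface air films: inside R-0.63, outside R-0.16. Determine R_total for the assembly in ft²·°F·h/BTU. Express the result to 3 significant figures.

10.3/0.178 = 57.87
0.54/0.756 = 0.7143
R_total = 0.63 + 0.683 + 57.87 + 0.818 + 0.7143 + 0.915 + 0.16 = 61.79 ft²·°F·h/BTU

61.8 ft²·°F·h/BTU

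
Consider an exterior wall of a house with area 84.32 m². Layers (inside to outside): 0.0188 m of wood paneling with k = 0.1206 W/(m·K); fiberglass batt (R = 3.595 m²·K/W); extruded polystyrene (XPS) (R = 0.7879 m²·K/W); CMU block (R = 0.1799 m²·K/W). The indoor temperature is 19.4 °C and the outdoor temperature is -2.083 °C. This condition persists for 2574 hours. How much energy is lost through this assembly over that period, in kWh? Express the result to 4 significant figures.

988.1 kWh

0.0188/0.1206 = 0.15589
R_total = 0.15589 + 3.595 + 0.7879 + 0.1799 = 4.7187 m²·K/W
Q = 84.32 × (19.4 − (-2.083)) / 4.7187 = 383.89 W
E = 383.89 W × 2574 h / 1000 = 988.13 kWh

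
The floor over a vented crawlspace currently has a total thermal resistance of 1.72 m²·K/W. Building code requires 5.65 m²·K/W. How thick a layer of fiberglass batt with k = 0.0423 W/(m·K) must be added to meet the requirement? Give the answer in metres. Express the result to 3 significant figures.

0.166 m

ΔR = 5.65 − 1.72 = 3.93 m²·K/W
L = ΔR × k = 3.93 × 0.0423 = 0.1662 m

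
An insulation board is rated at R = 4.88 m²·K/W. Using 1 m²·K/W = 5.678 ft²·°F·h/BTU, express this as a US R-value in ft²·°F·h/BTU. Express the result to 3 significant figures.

27.7 ft²·°F·h/BTU

R_US = 4.88 × 5.678 = 27.71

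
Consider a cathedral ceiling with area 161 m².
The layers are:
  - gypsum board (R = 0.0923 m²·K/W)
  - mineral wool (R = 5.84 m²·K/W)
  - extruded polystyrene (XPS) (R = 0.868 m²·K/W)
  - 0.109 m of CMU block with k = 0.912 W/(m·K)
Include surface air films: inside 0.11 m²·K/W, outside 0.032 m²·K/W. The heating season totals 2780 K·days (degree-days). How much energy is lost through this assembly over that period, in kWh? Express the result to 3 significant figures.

1520 kWh

0.109/0.912 = 0.1195
R_total = 0.11 + 0.0923 + 5.84 + 0.868 + 0.1195 + 0.032 = 7.062 m²·K/W
E = A × HDD × 24 / R / 1000 = 161 × 2780 × 24 / 7.062 / 1000 = 1521 kWh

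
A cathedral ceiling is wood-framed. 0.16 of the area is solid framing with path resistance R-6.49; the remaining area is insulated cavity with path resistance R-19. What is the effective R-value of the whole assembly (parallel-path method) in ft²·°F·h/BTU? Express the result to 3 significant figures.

U_eff = 0.84/19 + 0.16/6.49 = 0.04421 + 0.02465 = 0.06886
R_eff = 1/U_eff = 14.52 ft²·°F·h/BTU

14.5 ft²·°F·h/BTU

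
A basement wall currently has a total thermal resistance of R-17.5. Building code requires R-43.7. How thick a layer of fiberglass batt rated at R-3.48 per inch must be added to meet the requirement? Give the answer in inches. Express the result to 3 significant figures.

7.53 in

ΔR = 43.7 − 17.5 = 26.2 ft²·°F·h/BTU
L = ΔR / (R/in) = 26.2/3.48 = 7.529 in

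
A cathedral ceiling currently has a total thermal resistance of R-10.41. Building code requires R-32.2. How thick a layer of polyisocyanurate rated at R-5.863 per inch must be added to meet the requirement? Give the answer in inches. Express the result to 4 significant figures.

ΔR = 32.2 − 10.41 = 21.79 ft²·°F·h/BTU
L = ΔR / (R/in) = 21.79/5.863 = 3.7165 in

3.717 in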